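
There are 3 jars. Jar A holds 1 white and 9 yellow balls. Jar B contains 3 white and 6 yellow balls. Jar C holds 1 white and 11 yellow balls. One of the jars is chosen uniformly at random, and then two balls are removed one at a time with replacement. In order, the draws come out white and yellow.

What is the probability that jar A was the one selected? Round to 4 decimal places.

The likelihood of the observed sequence under each hypothesis: P(data | jar A) = (1/10)(9/10) = 0.09; P(data | jar B) = (3/9)(6/9) = 0.22222; P(data | jar C) = (1/12)(11/12) = 0.076389.
Weighting by the prior gives 1/3 · 0.09 = 0.03, 1/3 · 0.22222 = 0.074074, 1/3 · 0.076389 = 0.025463; summing to 0.12954.
So P(jar A | data) = (0.03) / (0.12954) = 0.23159.

0.2316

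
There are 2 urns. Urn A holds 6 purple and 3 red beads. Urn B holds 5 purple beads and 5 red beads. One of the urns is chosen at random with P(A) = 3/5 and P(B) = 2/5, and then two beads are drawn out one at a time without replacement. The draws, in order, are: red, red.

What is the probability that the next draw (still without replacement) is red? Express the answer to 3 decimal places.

The likelihood of the observed sequence under each hypothesis: P(data | urn A) = (3/9)(2/8) = 1/12; P(data | urn B) = (5/10)(4/9) = 2/9.
The prior-weighted likelihoods are 3/5 · 1/12 = 1/20, 2/5 · 2/9 = 4/45; with total 5/36.
The posterior is then P(urn A | data) = 9/25, P(urn B | data) = 16/25.
The predictive probability is P(red next | data) = (1/7)(9/25) + (3/8)(16/25) = 51/175.

0.291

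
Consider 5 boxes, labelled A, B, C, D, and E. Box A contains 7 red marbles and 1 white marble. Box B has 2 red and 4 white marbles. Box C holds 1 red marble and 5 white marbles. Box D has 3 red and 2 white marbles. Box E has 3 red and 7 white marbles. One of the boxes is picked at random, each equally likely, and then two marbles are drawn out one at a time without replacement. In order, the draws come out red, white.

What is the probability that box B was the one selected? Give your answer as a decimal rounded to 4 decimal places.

Under each hypothesis, the probability of the observed sequence is: P(data | box A) = (7/8)(1/7) = 1/8; P(data | box B) = (2/6)(4/5) = 4/15; P(data | box C) = (1/6)(5/5) = 1/6; P(data | box D) = (3/5)(2/4) = 3/10; P(data | box E) = (3/10)(7/9) = 7/30.
Multiplying each by its prior: 1/5 · 1/8 = 1/40, 1/5 · 4/15 = 4/75, 1/5 · 1/6 = 1/30, 1/5 · 3/10 = 3/50, 1/5 · 7/30 = 7/150; with total 131/600.
Therefore the posterior P(box B | data) = (4/75) / (131/600) = 32/131.

0.2443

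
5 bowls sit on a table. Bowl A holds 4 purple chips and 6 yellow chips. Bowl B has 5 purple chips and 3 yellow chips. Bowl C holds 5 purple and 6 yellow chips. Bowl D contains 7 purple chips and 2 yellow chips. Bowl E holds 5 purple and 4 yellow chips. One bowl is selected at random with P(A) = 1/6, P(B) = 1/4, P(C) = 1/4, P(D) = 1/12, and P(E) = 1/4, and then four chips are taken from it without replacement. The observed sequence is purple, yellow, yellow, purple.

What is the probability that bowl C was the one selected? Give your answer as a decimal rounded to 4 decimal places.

0.2673

Compute the likelihood of the observed sequence for each case: P(data | bowl A) = (4/10)(6/9)(5/8)(3/7) = 0.071429; P(data | bowl B) = (5/8)(3/7)(2/6)(4/5) = 0.071429; P(data | bowl C) = (5/11)(6/10)(5/9)(4/8) = 0.075758; P(data | bowl D) = (7/9)(2/8)(1/7)(6/6) = 0.027778; P(data | bowl E) = (5/9)(4/8)(3/7)(4/6) = 0.079365.
The prior-weighted likelihoods are 1/6 · 0.071429 = 0.011905, 1/4 · 0.071429 = 0.017857, 1/4 · 0.075758 = 0.018939, 1/12 · 0.027778 = 0.0023148, 1/4 · 0.079365 = 0.019841; summing to 0.070857.
Hence P(bowl C | data) = (0.018939) / (0.070857) = 0.26729.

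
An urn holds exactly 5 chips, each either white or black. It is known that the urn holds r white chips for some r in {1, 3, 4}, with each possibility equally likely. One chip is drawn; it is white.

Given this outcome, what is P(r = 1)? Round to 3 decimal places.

For each hypothesis, P(data | H) works out to: P(data | r = 1) = (1/5) = 1/5; P(data | r = 3) = (3/5) = 3/5; P(data | r = 4) = (4/5) = 4/5.
The prior-weighted likelihoods are 1/3 · 1/5 = 1/15, 1/3 · 3/5 = 1/5, 1/3 · 4/5 = 4/15; these sum to 8/15.
Therefore the posterior P(r = 1 | data) = (1/15) / (8/15) = 1/8.

0.125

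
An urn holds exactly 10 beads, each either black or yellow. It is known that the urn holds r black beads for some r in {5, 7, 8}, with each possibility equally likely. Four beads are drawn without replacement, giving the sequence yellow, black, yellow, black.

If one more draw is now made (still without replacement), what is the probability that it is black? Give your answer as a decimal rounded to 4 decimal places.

Under each hypothesis, the probability of the observed sequence is: P(data | r = 5) = (5/10)(5/9)(4/8)(4/7) = 0.079365; P(data | r = 7) = (3/10)(7/9)(2/8)(6/7) = 0.05; P(data | r = 8) = (2/10)(8/9)(1/8)(7/7) = 0.022222.
The prior-weighted likelihoods are 1/3 · 0.079365 = 0.026455, 1/3 · 0.05 = 0.016667, 1/3 · 0.022222 = 0.0074074; with total 0.050529.
The posterior is then P(r = 5 | data) = 0.52356, P(r = 7 | data) = 0.32984, P(r = 8 | data) = 0.1466.
The predictive probability is P(black next | data) = (1/2)(0.52356) + (5/6)(0.32984) + (1)(0.1466) = 0.68325.

0.6832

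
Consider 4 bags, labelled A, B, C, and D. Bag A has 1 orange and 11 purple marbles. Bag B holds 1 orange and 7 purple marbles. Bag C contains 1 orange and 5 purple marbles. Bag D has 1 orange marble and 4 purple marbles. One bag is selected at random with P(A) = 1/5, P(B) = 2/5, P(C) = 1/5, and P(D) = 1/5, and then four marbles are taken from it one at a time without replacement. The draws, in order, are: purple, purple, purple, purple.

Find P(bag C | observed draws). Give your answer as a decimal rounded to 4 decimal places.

The likelihood of the observed sequence under each hypothesis: P(data | bag A) = (11/12)(10/11)(9/10)(8/9) = 2/3; P(data | bag B) = (7/8)(6/7)(5/6)(4/5) = 1/2; P(data | bag C) = (5/6)(4/5)(3/4)(2/3) = 1/3; P(data | bag D) = (4/5)(3/4)(2/3)(1/2) = 1/5.
Weighting by the prior gives 1/5 · 2/3 = 2/15, 2/5 · 1/2 = 1/5, 1/5 · 1/3 = 1/15, 1/5 · 1/5 = 1/25; with total 11/25.
Therefore the posterior P(bag C | data) = (1/15) / (11/25) = 5/33.

0.1515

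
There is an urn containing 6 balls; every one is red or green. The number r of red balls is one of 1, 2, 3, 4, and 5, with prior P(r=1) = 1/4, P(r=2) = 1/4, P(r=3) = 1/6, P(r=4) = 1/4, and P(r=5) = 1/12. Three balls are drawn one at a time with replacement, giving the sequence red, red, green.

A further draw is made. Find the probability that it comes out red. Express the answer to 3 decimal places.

0.548

Compute the likelihood of the observed sequence for each case: P(data | r = 1) = (1/6)(1/6)(5/6) = 0.023148; P(data | r = 2) = (2/6)(2/6)(4/6) = 0.074074; P(data | r = 3) = (3/6)(3/6)(3/6) = 0.125; P(data | r = 4) = (4/6)(4/6)(2/6) = 0.14815; P(data | r = 5) = (5/6)(5/6)(1/6) = 0.11574.
The prior-weighted likelihoods are 1/4 · 0.023148 = 0.005787, 1/4 · 0.074074 = 0.018519, 1/6 · 0.125 = 0.020833, 1/4 · 0.14815 = 0.037037, 1/12 · 0.11574 = 0.0096451; these sum to 0.091821.
Normalising, the posterior is P(r = 1 | data) = 0.063025, P(r = 2 | data) = 0.20168, P(r = 3 | data) = 0.22689, P(r = 4 | data) = 0.40336, P(r = 5 | data) = 0.10504.
Averaging over the posterior, P(red next | data) = (1/6)(0.063025) + (1/3)(0.20168) + (1/2)(0.22689) + (2/3)(0.40336) + (5/6)(0.10504) = 0.54762.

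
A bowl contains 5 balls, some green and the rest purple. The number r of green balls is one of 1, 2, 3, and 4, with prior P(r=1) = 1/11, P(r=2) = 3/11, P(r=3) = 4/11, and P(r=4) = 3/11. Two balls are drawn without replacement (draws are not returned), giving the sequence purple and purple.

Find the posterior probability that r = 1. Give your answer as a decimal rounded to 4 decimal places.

Compute the likelihood of the observed sequence for each case: P(data | r = 1) = (4/5)(3/4) = 3/5; P(data | r = 2) = (3/5)(2/4) = 3/10; P(data | r = 3) = (2/5)(1/4) = 1/10; P(data | r = 4) = (1/5)(0/4) = 0.
The prior-weighted likelihoods are 1/11 · 3/5 = 3/55, 3/11 · 3/10 = 9/110, 4/11 · 1/10 = 2/55, 3/11 · 0 = 0; these sum to 19/110.
Hence P(r = 1 | data) = (3/55) / (19/110) = 6/19.

0.3158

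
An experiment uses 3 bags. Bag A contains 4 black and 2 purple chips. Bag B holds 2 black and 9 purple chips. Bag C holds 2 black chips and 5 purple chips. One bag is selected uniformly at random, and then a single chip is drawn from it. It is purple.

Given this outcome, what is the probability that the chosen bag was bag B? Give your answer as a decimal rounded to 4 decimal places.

Under each hypothesis, the probability of this draw is: P(data | bag A) = (2/6) = 1/3; P(data | bag B) = (9/11) = 9/11; P(data | bag C) = (5/7) = 5/7.
Multiplying each by its prior: 1/3 · 1/3 = 1/9, 1/3 · 9/11 = 3/11, 1/3 · 5/7 = 5/21; summing to 431/693.
By Bayes' rule, P(bag B | data) = (3/11) / (431/693) = 189/431.

0.4385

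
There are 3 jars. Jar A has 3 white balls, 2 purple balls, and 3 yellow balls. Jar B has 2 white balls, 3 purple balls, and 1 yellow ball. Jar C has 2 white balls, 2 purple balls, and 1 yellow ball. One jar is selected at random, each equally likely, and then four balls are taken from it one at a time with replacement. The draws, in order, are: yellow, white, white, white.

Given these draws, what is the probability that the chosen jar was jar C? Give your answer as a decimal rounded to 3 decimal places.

For each hypothesis, P(data | H) works out to: P(data | jar A) = (3/8)(3/8)(3/8)(3/8) = 0.019775; P(data | jar B) = (1/6)(2/6)(2/6)(2/6) = 0.0061728; P(data | jar C) = (1/5)(2/5)(2/5)(2/5) = 0.0128.
The prior-weighted likelihoods are 1/3 · 0.019775 = 0.0065918, 1/3 · 0.0061728 = 0.0020576, 1/3 · 0.0128 = 0.0042667; with total 0.012916.
So P(jar C | data) = (0.0042667) / (0.012916) = 0.33034.

0.330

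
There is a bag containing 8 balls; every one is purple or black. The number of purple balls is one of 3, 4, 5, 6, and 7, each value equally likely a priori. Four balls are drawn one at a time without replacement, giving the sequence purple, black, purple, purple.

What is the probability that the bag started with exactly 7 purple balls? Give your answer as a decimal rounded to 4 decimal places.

Compute the likelihood of the observed sequence for each case: P(data | r = 3) = (3/8)(5/7)(2/6)(1/5) = 1/56; P(data | r = 4) = (4/8)(4/7)(3/6)(2/5) = 2/35; P(data | r = 5) = (5/8)(3/7)(4/6)(3/5) = 3/28; P(data | r = 6) = (6/8)(2/7)(5/6)(4/5) = 1/7; P(data | r = 7) = (7/8)(1/7)(6/6)(5/5) = 1/8.
The prior-weighted likelihoods are 1/5 · 1/56 = 1/280, 1/5 · 2/35 = 2/175, 1/5 · 3/28 = 3/140, 1/5 · 1/7 = 1/35, 1/5 · 1/8 = 1/40; summing to 9/100.
Therefore the posterior P(r = 7 | data) = (1/40) / (9/100) = 5/18.

0.2778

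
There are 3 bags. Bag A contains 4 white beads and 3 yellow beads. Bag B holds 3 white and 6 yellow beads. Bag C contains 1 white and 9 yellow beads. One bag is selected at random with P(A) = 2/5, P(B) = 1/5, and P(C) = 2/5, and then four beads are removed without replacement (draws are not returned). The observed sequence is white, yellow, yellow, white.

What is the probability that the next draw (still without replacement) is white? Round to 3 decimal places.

0.546

The likelihood of the observed sequence under each hypothesis: P(data | bag A) = (4/7)(3/6)(2/5)(3/4) = 0.085714; P(data | bag B) = (3/9)(6/8)(5/7)(2/6) = 0.059524; P(data | bag C) = (1/10)(9/9)(8/8)(0/7) = 0.
Multiplying each by its prior: 2/5 · 0.085714 = 0.034286, 1/5 · 0.059524 = 0.011905, 2/5 · 0 = 0; with total 0.04619.
The posterior is then P(bag A | data) = 0.74227, P(bag B | data) = 0.25773, P(bag C | data) = 0.
The predictive probability is P(white next | data) = (2/3)(0.74227) + (1/5)(0.25773) = 0.54639.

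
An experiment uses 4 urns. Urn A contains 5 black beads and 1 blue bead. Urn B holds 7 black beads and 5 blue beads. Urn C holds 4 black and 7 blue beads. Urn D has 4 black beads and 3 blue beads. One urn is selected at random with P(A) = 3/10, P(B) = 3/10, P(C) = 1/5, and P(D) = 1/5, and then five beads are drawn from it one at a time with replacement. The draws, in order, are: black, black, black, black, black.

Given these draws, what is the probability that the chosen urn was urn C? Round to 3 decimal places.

0.008

Under each hypothesis, the probability of the observed sequence is: P(data | urn A) = (5/6)(5/6)(5/6)(5/6)(5/6) = 0.40188; P(data | urn B) = (7/12)(7/12)(7/12)(7/12)(7/12) = 0.067544; P(data | urn C) = (4/11)(4/11)(4/11)(4/11)(4/11) = 0.0063582; P(data | urn D) = (4/7)(4/7)(4/7)(4/7)(4/7) = 0.060927.
Multiplying each by its prior: 3/10 · 0.40188 = 0.12056, 3/10 · 0.067544 = 0.020263, 1/5 · 0.0063582 = 0.0012716, 1/5 · 0.060927 = 0.012185; summing to 0.15428.
Hence P(urn C | data) = (0.0012716) / (0.15428) = 0.0082423.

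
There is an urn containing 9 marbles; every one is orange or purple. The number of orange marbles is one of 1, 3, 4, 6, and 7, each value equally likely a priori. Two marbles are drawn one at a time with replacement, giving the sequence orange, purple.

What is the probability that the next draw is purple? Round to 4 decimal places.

Under each hypothesis, the probability of the observed sequence is: P(data | r = 1) = (1/9)(8/9) = 8/81; P(data | r = 3) = (3/9)(6/9) = 2/9; P(data | r = 4) = (4/9)(5/9) = 20/81; P(data | r = 6) = (6/9)(3/9) = 2/9; P(data | r = 7) = (7/9)(2/9) = 14/81.
Weighting by the prior gives 1/5 · 8/81 = 8/405, 1/5 · 2/9 = 2/45, 1/5 · 20/81 = 4/81, 1/5 · 2/9 = 2/45, 1/5 · 14/81 = 14/405; summing to 26/135.
Normalising, the posterior is P(r = 1 | data) = 4/39, P(r = 3 | data) = 3/13, P(r = 4 | data) = 10/39, P(r = 6 | data) = 3/13, P(r = 7 | data) = 7/39.
Averaging over the posterior, P(purple next | data) = (8/9)(4/39) + (2/3)(3/13) + (5/9)(10/39) + (1/3)(3/13) + (2/9)(7/39) = 59/117.

0.5043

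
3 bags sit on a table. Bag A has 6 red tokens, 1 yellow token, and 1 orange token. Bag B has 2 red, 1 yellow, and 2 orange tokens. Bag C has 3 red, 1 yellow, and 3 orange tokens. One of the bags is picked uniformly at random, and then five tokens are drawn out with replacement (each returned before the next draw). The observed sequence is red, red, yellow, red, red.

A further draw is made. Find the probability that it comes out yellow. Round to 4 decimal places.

0.1345

Compute the likelihood of the observed sequence for each case: P(data | bag A) = (6/8)(6/8)(1/8)(6/8)(6/8) = 0.039551; P(data | bag B) = (2/5)(2/5)(1/5)(2/5)(2/5) = 0.00512; P(data | bag C) = (3/7)(3/7)(1/7)(3/7)(3/7) = 0.0048194.
Multiplying each by its prior: 1/3 · 0.039551 = 0.013184, 1/3 · 0.00512 = 0.0017067, 1/3 · 0.0048194 = 0.0016065; with total 0.016497.
Normalising, the posterior is P(bag A | data) = 0.79916, P(bag B | data) = 0.10345, P(bag C | data) = 0.097381.
Averaging over the posterior, P(yellow next | data) = (1/8)(0.79916) + (1/5)(0.10345) + (1/7)(0.097381) = 0.1345.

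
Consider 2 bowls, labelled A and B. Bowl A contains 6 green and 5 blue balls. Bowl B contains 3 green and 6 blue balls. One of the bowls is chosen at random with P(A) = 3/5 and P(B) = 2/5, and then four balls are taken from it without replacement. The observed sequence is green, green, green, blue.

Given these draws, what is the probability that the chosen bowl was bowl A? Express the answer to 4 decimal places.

0.9052

The likelihood of the observed sequence under each hypothesis: P(data | bowl A) = (6/11)(5/10)(4/9)(5/8) = 0.075758; P(data | bowl B) = (3/9)(2/8)(1/7)(6/6) = 0.011905.
Multiplying each by its prior: 3/5 · 0.075758 = 0.045455, 2/5 · 0.011905 = 0.0047619; these sum to 0.050216.
By Bayes' rule, P(bowl A | data) = (0.045455) / (0.050216) = 0.90517.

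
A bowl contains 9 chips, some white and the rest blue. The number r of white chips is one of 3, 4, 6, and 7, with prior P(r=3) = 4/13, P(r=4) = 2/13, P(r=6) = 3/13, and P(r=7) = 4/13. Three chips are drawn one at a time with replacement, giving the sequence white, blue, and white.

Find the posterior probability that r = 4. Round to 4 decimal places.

0.1465

Under each hypothesis, the probability of the observed sequence is: P(data | r = 3) = (3/9)(6/9)(3/9) = 0.074074; P(data | r = 4) = (4/9)(5/9)(4/9) = 0.10974; P(data | r = 6) = (6/9)(3/9)(6/9) = 0.14815; P(data | r = 7) = (7/9)(2/9)(7/9) = 0.13443.
Weighting by the prior gives 4/13 · 0.074074 = 0.022792, 2/13 · 0.10974 = 0.016883, 3/13 · 0.14815 = 0.034188, 4/13 · 0.13443 = 0.041363; with total 0.11523.
Hence P(r = 4 | data) = (0.016883) / (0.11523) = 0.14652.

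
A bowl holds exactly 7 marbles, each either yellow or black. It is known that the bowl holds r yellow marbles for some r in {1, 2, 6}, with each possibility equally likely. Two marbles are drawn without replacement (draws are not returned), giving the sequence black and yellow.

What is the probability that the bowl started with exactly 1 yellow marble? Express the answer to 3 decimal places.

The likelihood of the observed sequence under each hypothesis: P(data | r = 1) = (6/7)(1/6) = 1/7; P(data | r = 2) = (5/7)(2/6) = 5/21; P(data | r = 6) = (1/7)(6/6) = 1/7.
The prior-weighted likelihoods are 1/3 · 1/7 = 1/21, 1/3 · 5/21 = 5/63, 1/3 · 1/7 = 1/21; these sum to 11/63.
Hence P(r = 1 | data) = (1/21) / (11/63) = 3/11.

0.273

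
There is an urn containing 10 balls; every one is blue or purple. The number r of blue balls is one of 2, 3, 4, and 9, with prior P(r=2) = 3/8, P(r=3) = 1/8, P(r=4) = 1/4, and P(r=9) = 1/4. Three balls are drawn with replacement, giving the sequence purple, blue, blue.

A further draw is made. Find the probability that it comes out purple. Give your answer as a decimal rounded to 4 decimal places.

Under each hypothesis, the probability of the observed sequence is: P(data | r = 2) = (8/10)(2/10)(2/10) = 0.032; P(data | r = 3) = (7/10)(3/10)(3/10) = 0.063; P(data | r = 4) = (6/10)(4/10)(4/10) = 0.096; P(data | r = 9) = (1/10)(9/10)(9/10) = 0.081.
Weighting by the prior gives 3/8 · 0.032 = 0.012, 1/8 · 0.063 = 0.007875, 1/4 · 0.096 = 0.024, 1/4 · 0.081 = 0.02025; with total 0.064125.
Normalising, the posterior is P(r = 2 | data) = 0.18713, P(r = 3 | data) = 0.12281, P(r = 4 | data) = 0.37427, P(r = 9 | data) = 0.31579.
So P(purple next | data) = Σ P(purple next | H) P(H | data) = (4/5)(0.18713) + (7/10)(0.12281) + (3/5)(0.37427) + (1/10)(0.31579) = 0.49181.

0.4918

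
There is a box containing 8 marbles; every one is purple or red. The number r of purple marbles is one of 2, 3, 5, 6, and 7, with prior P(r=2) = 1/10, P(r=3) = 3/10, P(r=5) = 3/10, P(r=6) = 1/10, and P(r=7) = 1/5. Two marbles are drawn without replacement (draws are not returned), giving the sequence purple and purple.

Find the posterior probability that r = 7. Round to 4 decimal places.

0.4330

For each hypothesis, P(data | H) works out to: P(data | r = 2) = (2/8)(1/7) = 1/28; P(data | r = 3) = (3/8)(2/7) = 3/28; P(data | r = 5) = (5/8)(4/7) = 5/14; P(data | r = 6) = (6/8)(5/7) = 15/28; P(data | r = 7) = (7/8)(6/7) = 3/4.
The prior-weighted likelihoods are 1/10 · 1/28 = 1/280, 3/10 · 3/28 = 9/280, 3/10 · 5/14 = 3/28, 1/10 · 15/28 = 3/56, 1/5 · 3/4 = 3/20; summing to 97/280.
So P(r = 7 | data) = (3/20) / (97/280) = 42/97.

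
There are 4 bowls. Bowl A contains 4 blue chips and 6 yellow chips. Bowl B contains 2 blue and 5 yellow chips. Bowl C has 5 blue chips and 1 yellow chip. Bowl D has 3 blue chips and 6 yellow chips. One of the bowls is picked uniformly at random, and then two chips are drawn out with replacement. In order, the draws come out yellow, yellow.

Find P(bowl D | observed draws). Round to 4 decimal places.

0.3311

Under each hypothesis, the probability of the observed sequence is: P(data | bowl A) = (6/10)(6/10) = 0.36; P(data | bowl B) = (5/7)(5/7) = 0.5102; P(data | bowl C) = (1/6)(1/6) = 0.027778; P(data | bowl D) = (6/9)(6/9) = 0.44444.
The prior-weighted likelihoods are 1/4 · 0.36 = 0.09, 1/4 · 0.5102 = 0.12755, 1/4 · 0.027778 = 0.0069444, 1/4 · 0.44444 = 0.11111; with total 0.33561.
So P(bowl D | data) = (0.11111) / (0.33561) = 0.33108.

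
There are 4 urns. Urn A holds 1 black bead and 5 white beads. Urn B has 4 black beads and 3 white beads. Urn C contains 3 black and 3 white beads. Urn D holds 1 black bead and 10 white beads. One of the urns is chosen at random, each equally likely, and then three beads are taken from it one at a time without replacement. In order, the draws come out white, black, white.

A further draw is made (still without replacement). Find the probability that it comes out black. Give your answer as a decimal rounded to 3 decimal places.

Compute the likelihood of the observed sequence for each case: P(data | urn A) = (5/6)(1/5)(4/4) = 0.16667; P(data | urn B) = (3/7)(4/6)(2/5) = 0.11429; P(data | urn C) = (3/6)(3/5)(2/4) = 0.15; P(data | urn D) = (10/11)(1/10)(9/9) = 0.090909.
Weighting by the prior gives 1/4 · 0.16667 = 0.041667, 1/4 · 0.11429 = 0.028571, 1/4 · 0.15 = 0.0375, 1/4 · 0.090909 = 0.022727; with total 0.13047.
Dividing through by the total gives posterior P(urn A | data) = 0.31937, P(urn B | data) = 0.219, P(urn C | data) = 0.28743, P(urn D | data) = 0.1742.
Averaging over the posterior, P(black next | data) = (0)(0.31937) + (3/4)(0.219) + (2/3)(0.28743) + (0)(0.1742) = 0.35587.

0.356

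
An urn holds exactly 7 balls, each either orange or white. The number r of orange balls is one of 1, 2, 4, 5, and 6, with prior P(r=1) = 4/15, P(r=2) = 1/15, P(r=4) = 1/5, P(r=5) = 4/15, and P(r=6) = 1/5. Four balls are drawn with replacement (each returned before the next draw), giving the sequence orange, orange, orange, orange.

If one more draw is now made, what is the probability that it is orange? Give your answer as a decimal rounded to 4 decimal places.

0.7751

For each hypothesis, P(data | H) works out to: P(data | r = 1) = (1/7)(1/7)(1/7)(1/7) = 0.00041649; P(data | r = 2) = (2/7)(2/7)(2/7)(2/7) = 0.0066639; P(data | r = 4) = (4/7)(4/7)(4/7)(4/7) = 0.10662; P(data | r = 5) = (5/7)(5/7)(5/7)(5/7) = 0.26031; P(data | r = 6) = (6/7)(6/7)(6/7)(6/7) = 0.53978.
The prior-weighted likelihoods are 4/15 · 0.00041649 = 0.00011106, 1/15 · 0.0066639 = 0.00044426, 1/5 · 0.10662 = 0.021324, 4/15 · 0.26031 = 0.069416, 1/5 · 0.53978 = 0.10796; with total 0.19925.
The posterior is then P(r = 1 | data) = 0.00055741, P(r = 2 | data) = 0.0022297, P(r = 4 | data) = 0.10702, P(r = 5 | data) = 0.34838, P(r = 6 | data) = 0.54181.
Averaging over the posterior, P(orange next | data) = (1/7)(0.00055741) + (2/7)(0.0022297) + (4/7)(0.10702) + (5/7)(0.34838) + (6/7)(0.54181) = 0.77512.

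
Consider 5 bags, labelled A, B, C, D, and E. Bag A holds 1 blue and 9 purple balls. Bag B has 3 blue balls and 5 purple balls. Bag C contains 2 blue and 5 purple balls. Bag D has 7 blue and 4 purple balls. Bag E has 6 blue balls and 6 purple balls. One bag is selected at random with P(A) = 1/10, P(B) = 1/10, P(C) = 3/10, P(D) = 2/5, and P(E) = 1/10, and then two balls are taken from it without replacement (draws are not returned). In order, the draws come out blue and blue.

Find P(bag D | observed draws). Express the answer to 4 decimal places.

0.7619

Compute the likelihood of the observed sequence for each case: P(data | bag A) = (1/10)(0/9) = 0; P(data | bag B) = (3/8)(2/7) = 0.10714; P(data | bag C) = (2/7)(1/6) = 0.047619; P(data | bag D) = (7/11)(6/10) = 0.38182; P(data | bag E) = (6/12)(5/11) = 0.22727.
Weighting by the prior gives 1/10 · 0 = 0, 1/10 · 0.10714 = 0.010714, 3/10 · 0.047619 = 0.014286, 2/5 · 0.38182 = 0.15273, 1/10 · 0.22727 = 0.022727; these sum to 0.20045.
Hence P(bag D | data) = (0.15273) / (0.20045) = 0.7619.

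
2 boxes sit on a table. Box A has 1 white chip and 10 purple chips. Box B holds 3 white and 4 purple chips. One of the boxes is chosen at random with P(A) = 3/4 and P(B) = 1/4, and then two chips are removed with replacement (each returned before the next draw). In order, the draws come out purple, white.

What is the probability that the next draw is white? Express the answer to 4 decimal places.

The likelihood of the observed sequence under each hypothesis: P(data | box A) = (10/11)(1/11) = 0.082645; P(data | box B) = (4/7)(3/7) = 0.2449.
The prior-weighted likelihoods are 3/4 · 0.082645 = 0.061983, 1/4 · 0.2449 = 0.061224; summing to 0.12321.
Normalising, the posterior is P(box A | data) = 0.50308, P(box B | data) = 0.49692.
Averaging over the posterior, P(white next | data) = (1/11)(0.50308) + (3/7)(0.49692) = 0.2587.

0.2587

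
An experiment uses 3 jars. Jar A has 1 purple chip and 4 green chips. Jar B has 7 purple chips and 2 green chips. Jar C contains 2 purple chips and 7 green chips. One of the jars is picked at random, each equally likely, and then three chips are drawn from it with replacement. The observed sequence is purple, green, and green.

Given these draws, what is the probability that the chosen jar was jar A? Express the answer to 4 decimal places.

0.4255

For each hypothesis, P(data | H) works out to: P(data | jar A) = (1/5)(4/5)(4/5) = 0.128; P(data | jar B) = (7/9)(2/9)(2/9) = 0.038409; P(data | jar C) = (2/9)(7/9)(7/9) = 0.13443.
Weighting by the prior gives 1/3 · 0.128 = 0.042667, 1/3 · 0.038409 = 0.012803, 1/3 · 0.13443 = 0.04481; with total 0.10028.
Hence P(jar A | data) = (0.042667) / (0.10028) = 0.42548.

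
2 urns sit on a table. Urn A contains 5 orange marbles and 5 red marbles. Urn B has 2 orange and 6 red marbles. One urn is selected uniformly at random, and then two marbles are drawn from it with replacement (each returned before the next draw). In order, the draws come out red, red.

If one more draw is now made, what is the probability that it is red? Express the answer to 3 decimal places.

Under each hypothesis, the probability of the observed sequence is: P(data | urn A) = (5/10)(5/10) = 1/4; P(data | urn B) = (6/8)(6/8) = 9/16.
The prior-weighted likelihoods are 1/2 · 1/4 = 1/8, 1/2 · 9/16 = 9/32; summing to 13/32.
The posterior is then P(urn A | data) = 4/13, P(urn B | data) = 9/13.
The predictive probability is P(red next | data) = (1/2)(4/13) + (3/4)(9/13) = 35/52.

0.673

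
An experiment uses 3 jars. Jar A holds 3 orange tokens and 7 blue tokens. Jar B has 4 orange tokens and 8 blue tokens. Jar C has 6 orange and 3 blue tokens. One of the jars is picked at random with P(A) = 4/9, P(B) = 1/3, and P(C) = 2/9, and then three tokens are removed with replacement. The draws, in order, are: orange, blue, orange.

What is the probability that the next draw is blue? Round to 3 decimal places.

For each hypothesis, P(data | H) works out to: P(data | jar A) = (3/10)(7/10)(3/10) = 0.063; P(data | jar B) = (4/12)(8/12)(4/12) = 0.074074; P(data | jar C) = (6/9)(3/9)(6/9) = 0.14815.
Multiplying each by its prior: 4/9 · 0.063 = 0.028, 1/3 · 0.074074 = 0.024691, 2/9 · 0.14815 = 0.032922; summing to 0.085613.
Dividing through by the total gives posterior P(jar A | data) = 0.32705, P(jar B | data) = 0.28841, P(jar C | data) = 0.38454.
Averaging over the posterior, P(blue next | data) = (7/10)(0.32705) + (2/3)(0.28841) + (1/3)(0.38454) = 0.54939.

0.549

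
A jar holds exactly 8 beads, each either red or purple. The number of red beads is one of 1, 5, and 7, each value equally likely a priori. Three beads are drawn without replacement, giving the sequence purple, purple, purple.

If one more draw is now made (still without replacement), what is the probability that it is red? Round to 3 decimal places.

0.222

For each hypothesis, P(data | H) works out to: P(data | r = 1) = (7/8)(6/7)(5/6) = 5/8; P(data | r = 5) = (3/8)(2/7)(1/6) = 1/56; P(data | r = 7) = (1/8)(0/7) = 0.
Multiplying each by its prior: 1/3 · 5/8 = 5/24, 1/3 · 1/56 = 1/168, 1/3 · 0 = 0; these sum to 3/14.
The posterior is then P(r = 1 | data) = 35/36, P(r = 5 | data) = 1/36, P(r = 7 | data) = 0.
So P(red next | data) = Σ P(red next | H) P(H | data) = (1/5)(35/36) + (1)(1/36) = 2/9.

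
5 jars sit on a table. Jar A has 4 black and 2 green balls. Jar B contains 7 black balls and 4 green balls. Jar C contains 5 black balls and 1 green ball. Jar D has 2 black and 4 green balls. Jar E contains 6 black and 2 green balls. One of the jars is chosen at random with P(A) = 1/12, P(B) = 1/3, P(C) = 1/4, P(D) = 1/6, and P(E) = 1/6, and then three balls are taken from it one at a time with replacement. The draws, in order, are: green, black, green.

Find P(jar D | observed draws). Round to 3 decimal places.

0.341

For each hypothesis, P(data | H) works out to: P(data | jar A) = (2/6)(4/6)(2/6) = 0.074074; P(data | jar B) = (4/11)(7/11)(4/11) = 0.084147; P(data | jar C) = (1/6)(5/6)(1/6) = 0.023148; P(data | jar D) = (4/6)(2/6)(4/6) = 0.14815; P(data | jar E) = (2/8)(6/8)(2/8) = 0.046875.
Weighting by the prior gives 1/12 · 0.074074 = 0.0061728, 1/3 · 0.084147 = 0.028049, 1/4 · 0.023148 = 0.005787, 1/6 · 0.14815 = 0.024691, 1/6 · 0.046875 = 0.0078125; summing to 0.072513.
Therefore the posterior P(jar D | data) = (0.024691) / (0.072513) = 0.34051.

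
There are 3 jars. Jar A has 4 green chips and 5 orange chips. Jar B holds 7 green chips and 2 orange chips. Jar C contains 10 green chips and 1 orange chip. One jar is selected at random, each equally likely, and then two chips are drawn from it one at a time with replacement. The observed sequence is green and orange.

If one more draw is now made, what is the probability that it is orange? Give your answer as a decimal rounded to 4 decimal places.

Compute the likelihood of the observed sequence for each case: P(data | jar A) = (4/9)(5/9) = 0.24691; P(data | jar B) = (7/9)(2/9) = 0.17284; P(data | jar C) = (10/11)(1/11) = 0.082645.
Multiplying each by its prior: 1/3 · 0.24691 = 0.082305, 1/3 · 0.17284 = 0.057613, 1/3 · 0.082645 = 0.027548; with total 0.16747.
Dividing through by the total gives posterior P(jar A | data) = 0.49147, P(jar B | data) = 0.34403, P(jar C | data) = 0.1645.
Averaging over the posterior, P(orange next | data) = (5/9)(0.49147) + (2/9)(0.34403) + (1/11)(0.1645) = 0.36444.

0.3644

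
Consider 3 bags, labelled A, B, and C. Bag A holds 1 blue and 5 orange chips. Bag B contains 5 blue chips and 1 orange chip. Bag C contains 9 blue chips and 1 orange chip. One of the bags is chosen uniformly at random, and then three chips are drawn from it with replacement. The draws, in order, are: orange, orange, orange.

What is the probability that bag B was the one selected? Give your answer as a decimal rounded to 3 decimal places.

For each hypothesis, P(data | H) works out to: P(data | bag A) = (5/6)(5/6)(5/6) = 0.5787; P(data | bag B) = (1/6)(1/6)(1/6) = 0.0046296; P(data | bag C) = (1/10)(1/10)(1/10) = 0.001.
Multiplying each by its prior: 1/3 · 0.5787 = 0.1929, 1/3 · 0.0046296 = 0.0015432, 1/3 · 0.001 = 0.00033333; summing to 0.19478.
Hence P(bag B | data) = (0.0015432) / (0.19478) = 0.0079229.

0.008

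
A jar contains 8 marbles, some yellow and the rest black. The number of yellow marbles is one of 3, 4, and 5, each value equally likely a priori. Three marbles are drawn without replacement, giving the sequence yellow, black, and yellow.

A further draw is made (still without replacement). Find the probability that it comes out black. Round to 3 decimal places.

For each hypothesis, P(data | H) works out to: P(data | r = 3) = (3/8)(5/7)(2/6) = 5/56; P(data | r = 4) = (4/8)(4/7)(3/6) = 1/7; P(data | r = 5) = (5/8)(3/7)(4/6) = 5/28.
The prior-weighted likelihoods are 1/3 · 5/56 = 5/168, 1/3 · 1/7 = 1/21, 1/3 · 5/28 = 5/84; summing to 23/168.
The posterior is then P(r = 3 | data) = 5/23, P(r = 4 | data) = 8/23, P(r = 5 | data) = 10/23.
Averaging over the posterior, P(black next | data) = (4/5)(5/23) + (3/5)(8/23) + (2/5)(10/23) = 64/115.

0.557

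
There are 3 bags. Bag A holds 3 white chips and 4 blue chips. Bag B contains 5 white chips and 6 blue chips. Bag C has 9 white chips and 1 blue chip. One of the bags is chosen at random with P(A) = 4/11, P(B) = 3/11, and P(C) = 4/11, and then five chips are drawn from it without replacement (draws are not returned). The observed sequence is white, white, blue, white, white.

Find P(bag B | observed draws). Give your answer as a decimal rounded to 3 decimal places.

0.089

Compute the likelihood of the observed sequence for each case: P(data | bag A) = (3/7)(2/6)(4/5)(1/4)(0/3) = 0; P(data | bag B) = (5/11)(4/10)(6/9)(3/8)(2/7) = 0.012987; P(data | bag C) = (9/10)(8/9)(1/8)(7/7)(6/6) = 0.1.
Weighting by the prior gives 4/11 · 0 = 0, 3/11 · 0.012987 = 0.0035419, 4/11 · 0.1 = 0.036364; with total 0.039906.
Hence P(bag B | data) = (0.0035419) / (0.039906) = 0.088757.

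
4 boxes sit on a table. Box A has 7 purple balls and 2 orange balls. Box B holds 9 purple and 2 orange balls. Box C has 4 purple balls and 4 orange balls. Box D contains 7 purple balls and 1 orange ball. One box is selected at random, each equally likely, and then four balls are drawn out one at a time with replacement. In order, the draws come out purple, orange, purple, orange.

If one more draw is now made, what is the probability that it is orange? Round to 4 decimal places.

0.3432

Under each hypothesis, the probability of the observed sequence is: P(data | box A) = (7/9)(2/9)(7/9)(2/9) = 0.029873; P(data | box B) = (9/11)(2/11)(9/11)(2/11) = 0.02213; P(data | box C) = (4/8)(4/8)(4/8)(4/8) = 0.0625; P(data | box D) = (7/8)(1/8)(7/8)(1/8) = 0.011963.
Weighting by the prior gives 1/4 · 0.029873 = 0.0074684, 1/4 · 0.02213 = 0.0055324, 1/4 · 0.0625 = 0.015625, 1/4 · 0.011963 = 0.0029907; summing to 0.031617.
Dividing through by the total gives posterior P(box A | data) = 0.23622, P(box B | data) = 0.17498, P(box C | data) = 0.4942, P(box D | data) = 0.094594.
Averaging over the posterior, P(orange next | data) = (2/9)(0.23622) + (2/11)(0.17498) + (1/2)(0.4942) + (1/8)(0.094594) = 0.34323.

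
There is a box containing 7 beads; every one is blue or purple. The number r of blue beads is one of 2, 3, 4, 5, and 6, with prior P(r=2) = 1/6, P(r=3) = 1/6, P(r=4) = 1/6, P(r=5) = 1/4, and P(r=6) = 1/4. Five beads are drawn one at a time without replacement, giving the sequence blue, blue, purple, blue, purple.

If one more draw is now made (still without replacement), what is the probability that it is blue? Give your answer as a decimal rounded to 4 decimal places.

Under each hypothesis, the probability of the observed sequence is: P(data | r = 2) = (2/7)(1/6)(5/5)(0/4) = 0; P(data | r = 3) = (3/7)(2/6)(4/5)(1/4)(3/3) = 1/35; P(data | r = 4) = (4/7)(3/6)(3/5)(2/4)(2/3) = 2/35; P(data | r = 5) = (5/7)(4/6)(2/5)(3/4)(1/3) = 1/21; P(data | r = 6) = (6/7)(5/6)(1/5)(4/4)(0/3) = 0.
Multiplying each by its prior: 1/6 · 0 = 0, 1/6 · 1/35 = 1/210, 1/6 · 2/35 = 1/105, 1/4 · 1/21 = 1/84, 1/4 · 0 = 0; summing to 11/420.
Normalising, the posterior is P(r = 2 | data) = 0, P(r = 3 | data) = 2/11, P(r = 4 | data) = 4/11, P(r = 5 | data) = 5/11, P(r = 6 | data) = 0.
The predictive probability is P(blue next | data) = (0)(2/11) + (1/2)(4/11) + (1)(5/11) = 7/11.

0.6364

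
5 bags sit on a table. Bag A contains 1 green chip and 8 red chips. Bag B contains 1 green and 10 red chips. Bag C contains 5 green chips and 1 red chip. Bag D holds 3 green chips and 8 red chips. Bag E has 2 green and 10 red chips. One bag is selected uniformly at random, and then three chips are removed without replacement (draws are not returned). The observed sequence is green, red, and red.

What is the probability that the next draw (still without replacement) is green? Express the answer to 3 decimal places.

The likelihood of the observed sequence under each hypothesis: P(data | bag A) = (1/9)(8/8)(7/7) = 0.11111; P(data | bag B) = (1/11)(10/10)(9/9) = 0.090909; P(data | bag C) = (5/6)(1/5)(0/4) = 0; P(data | bag D) = (3/11)(8/10)(7/9) = 0.1697; P(data | bag E) = (2/12)(10/11)(9/10) = 0.13636.
Multiplying each by its prior: 1/5 · 0.11111 = 0.022222, 1/5 · 0.090909 = 0.018182, 1/5 · 0 = 0, 1/5 · 0.1697 = 0.033939, 1/5 · 0.13636 = 0.027273; these sum to 0.10162.
The posterior is then P(bag A | data) = 0.21869, P(bag B | data) = 0.17893, P(bag C | data) = 0, P(bag D | data) = 0.334, P(bag E | data) = 0.26839.
So P(green next | data) = Σ P(green next | H) P(H | data) = (0)(0.21869) + (0)(0.17893) + (1/4)(0.334) + (1/9)(0.26839) = 0.11332.

0.113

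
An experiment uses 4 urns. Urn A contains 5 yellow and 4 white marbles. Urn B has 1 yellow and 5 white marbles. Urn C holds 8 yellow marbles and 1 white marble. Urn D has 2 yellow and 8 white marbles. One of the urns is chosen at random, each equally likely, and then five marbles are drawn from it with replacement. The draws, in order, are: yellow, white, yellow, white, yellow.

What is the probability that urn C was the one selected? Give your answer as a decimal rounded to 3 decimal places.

0.170

Compute the likelihood of the observed sequence for each case: P(data | urn A) = (5/9)(4/9)(5/9)(4/9)(5/9) = 0.03387; P(data | urn B) = (1/6)(5/6)(1/6)(5/6)(1/6) = 0.003215; P(data | urn C) = (8/9)(1/9)(8/9)(1/9)(8/9) = 0.0086708; P(data | urn D) = (2/10)(8/10)(2/10)(8/10)(2/10) = 0.00512.
The prior-weighted likelihoods are 1/4 · 0.03387 = 0.0084675, 1/4 · 0.003215 = 0.00080376, 1/4 · 0.0086708 = 0.0021677, 1/4 · 0.00512 = 0.00128; with total 0.012719.
By Bayes' rule, P(urn C | data) = (0.0021677) / (0.012719) = 0.17043.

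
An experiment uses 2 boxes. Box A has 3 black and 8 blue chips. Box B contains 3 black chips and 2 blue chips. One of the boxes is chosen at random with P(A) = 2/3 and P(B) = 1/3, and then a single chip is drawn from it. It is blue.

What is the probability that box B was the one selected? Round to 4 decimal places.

Under each hypothesis, the probability of this draw is: P(data | box A) = (8/11) = 8/11; P(data | box B) = (2/5) = 2/5.
Multiplying each by its prior: 2/3 · 8/11 = 16/33, 1/3 · 2/5 = 2/15; summing to 34/55.
Therefore the posterior P(box B | data) = (2/15) / (34/55) = 11/51.

0.2157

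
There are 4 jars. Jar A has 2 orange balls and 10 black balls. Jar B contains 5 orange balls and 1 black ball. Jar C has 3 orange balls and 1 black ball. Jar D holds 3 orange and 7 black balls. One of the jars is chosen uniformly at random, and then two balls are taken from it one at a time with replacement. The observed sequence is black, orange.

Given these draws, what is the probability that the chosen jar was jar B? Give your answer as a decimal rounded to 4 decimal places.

Under each hypothesis, the probability of the observed sequence is: P(data | jar A) = (10/12)(2/12) = 0.13889; P(data | jar B) = (1/6)(5/6) = 0.13889; P(data | jar C) = (1/4)(3/4) = 0.1875; P(data | jar D) = (7/10)(3/10) = 0.21.
Weighting by the prior gives 1/4 · 0.13889 = 0.034722, 1/4 · 0.13889 = 0.034722, 1/4 · 0.1875 = 0.046875, 1/4 · 0.21 = 0.0525; with total 0.16882.
By Bayes' rule, P(jar B | data) = (0.034722) / (0.16882) = 0.20568.

0.2057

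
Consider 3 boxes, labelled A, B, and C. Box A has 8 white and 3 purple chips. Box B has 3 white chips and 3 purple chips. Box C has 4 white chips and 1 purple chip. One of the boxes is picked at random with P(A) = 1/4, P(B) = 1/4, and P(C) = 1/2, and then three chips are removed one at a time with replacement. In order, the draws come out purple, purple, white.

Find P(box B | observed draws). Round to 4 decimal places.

0.5142

The likelihood of the observed sequence under each hypothesis: P(data | box A) = (3/11)(3/11)(8/11) = 0.054095; P(data | box B) = (3/6)(3/6)(3/6) = 0.125; P(data | box C) = (1/5)(1/5)(4/5) = 0.032.
Multiplying each by its prior: 1/4 · 0.054095 = 0.013524, 1/4 · 0.125 = 0.03125, 1/2 · 0.032 = 0.016; these sum to 0.060774.
Hence P(box B | data) = (0.03125) / (0.060774) = 0.5142.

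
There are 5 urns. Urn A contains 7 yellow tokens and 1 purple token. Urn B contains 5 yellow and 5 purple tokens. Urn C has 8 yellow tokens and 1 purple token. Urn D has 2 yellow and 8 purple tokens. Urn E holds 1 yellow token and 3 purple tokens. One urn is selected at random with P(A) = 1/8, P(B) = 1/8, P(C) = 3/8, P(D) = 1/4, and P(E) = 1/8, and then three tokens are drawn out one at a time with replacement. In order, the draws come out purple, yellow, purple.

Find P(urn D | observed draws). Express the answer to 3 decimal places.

The likelihood of the observed sequence under each hypothesis: P(data | urn A) = (1/8)(7/8)(1/8) = 0.013672; P(data | urn B) = (5/10)(5/10)(5/10) = 0.125; P(data | urn C) = (1/9)(8/9)(1/9) = 0.010974; P(data | urn D) = (8/10)(2/10)(8/10) = 0.128; P(data | urn E) = (3/4)(1/4)(3/4) = 0.14062.
The prior-weighted likelihoods are 1/8 · 0.013672 = 0.001709, 1/8 · 0.125 = 0.015625, 3/8 · 0.010974 = 0.0041152, 1/4 · 0.128 = 0.032, 1/8 · 0.14062 = 0.017578; summing to 0.071027.
By Bayes' rule, P(urn D | data) = (0.032) / (0.071027) = 0.45053.

0.451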